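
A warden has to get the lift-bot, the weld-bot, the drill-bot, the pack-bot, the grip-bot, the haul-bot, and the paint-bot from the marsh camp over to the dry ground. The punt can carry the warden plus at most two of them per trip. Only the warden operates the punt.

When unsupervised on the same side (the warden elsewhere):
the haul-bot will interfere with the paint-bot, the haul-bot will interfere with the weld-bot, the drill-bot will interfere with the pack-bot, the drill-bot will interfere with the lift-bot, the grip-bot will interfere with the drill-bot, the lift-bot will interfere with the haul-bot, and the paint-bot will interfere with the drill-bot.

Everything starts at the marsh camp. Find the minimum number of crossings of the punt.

Counting alone: the warden can take at most 2 across per trip to the dry ground, so moving all 7 needs at least 4 loaded trips out, with a return between consecutive ones — at least 7 crossings.
The safety rule pushes this higher. Following every safe sequence of crossings, the most of the 7 that can be at the dry ground as the punt arrives there on crossing 7 is 6 — never all 7.
So no plan with fewer than 9 crossings exists, and this one achieves 9:
1. Warden goes to the dry ground with the drill-bot and the haul-bot.
2. Warden goes back to the marsh camp alone.
3. Warden goes to the dry ground with the weld-bot.
4. Warden goes back to the marsh camp with the haul-bot.
5. Warden goes to the dry ground with the lift-bot and the paint-bot.
6. Warden goes back to the marsh camp with the drill-bot.
7. Warden goes to the dry ground with the grip-bot and the pack-bot.
8. Warden goes back to the marsh camp alone.
9. Warden goes to the dry ground with the drill-bot and the haul-bot.

9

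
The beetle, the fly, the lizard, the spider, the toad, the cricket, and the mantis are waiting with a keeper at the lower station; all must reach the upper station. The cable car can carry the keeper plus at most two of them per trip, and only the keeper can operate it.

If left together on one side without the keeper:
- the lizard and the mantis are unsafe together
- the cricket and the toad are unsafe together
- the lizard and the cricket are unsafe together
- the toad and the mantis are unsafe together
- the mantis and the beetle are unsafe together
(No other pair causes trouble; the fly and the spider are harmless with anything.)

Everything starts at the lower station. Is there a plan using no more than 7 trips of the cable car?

Counting alone: the keeper can take at most 2 across per trip to the upper station, so moving all 7 needs at least 4 loaded trips out, with a return between consecutive ones — at least 7 crossings.
The safety rule pushes this higher. Following every safe sequence of crossings, the most of the 7 that can be at the upper station as the cable car arrives there on crossing 7 is 6 — never all 7.
So the move cannot be finished within 7 crossings. (The shortest complete plan takes 9:)
1. Keeper goes to the upper station with the cricket and the mantis.
2. Keeper goes back to the lower station alone.
3. Keeper goes to the upper station with the beetle.
4. Keeper goes back to the lower station with the mantis.
5. Keeper goes to the upper station with the lizard and the toad.
6. Keeper goes back to the lower station with the cricket.
7. Keeper goes to the upper station with the fly and the spider.
8. Keeper goes back to the lower station alone.
9. Keeper goes to the upper station with the cricket and the mantis.

No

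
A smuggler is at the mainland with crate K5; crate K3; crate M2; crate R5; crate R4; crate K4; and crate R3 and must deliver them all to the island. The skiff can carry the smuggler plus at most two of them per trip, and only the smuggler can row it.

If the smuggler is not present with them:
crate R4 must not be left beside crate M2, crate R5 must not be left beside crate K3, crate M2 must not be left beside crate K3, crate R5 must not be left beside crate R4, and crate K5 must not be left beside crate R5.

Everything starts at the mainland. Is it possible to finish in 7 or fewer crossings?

No

Counting alone: the smuggler can take at most 2 across per trip to the island, so moving all 7 needs at least 4 loaded trips out, with a return between consecutive ones — at least 7 crossings.
The safety rule pushes this higher. Following every safe sequence of crossings, the most of the 7 that can be at the island as the skiff arrives there on crossing 7 is 6 — never all 7.
So the move cannot be finished within 7 crossings. (The shortest complete plan takes 9:)
1. Smuggler goes to the island with crate M2 and crate R5.  [the mainland: crate K3, crate K4, crate K5, crate R3, crate R4 | the island: crate M2, crate R5]
2. Smuggler goes back to the mainland alone.  [the mainland: crate K3, crate K4, crate K5, crate R3, crate R4 | the island: crate M2, crate R5]
3. Smuggler goes to the island with crate K5.  [the mainland: crate K3, crate K4, crate R3, crate R4 | the island: crate K5, crate M2, crate R5]
4. Smuggler goes back to the mainland with crate R5.  [the mainland: crate K3, crate K4, crate R3, crate R4, crate R5 | the island: crate K5, crate M2]
5. Smuggler goes to the island with crate K3 and crate R4.  [the mainland: crate K4, crate R3, crate R5 | the island: crate K3, crate K5, crate M2, crate R4]
6. Smuggler goes back to the mainland with crate M2.  [the mainland: crate K4, crate M2, crate R3, crate R5 | the island: crate K3, crate K5, crate R4]
7. Smuggler goes to the island with crate K4 and crate R3.  [the mainland: crate M2, crate R5 | the island: crate K3, crate K4, crate K5, crate R3, crate R4]
8. Smuggler goes back to the mainland alone.  [the mainland: crate M2, crate R5 | the island: crate K3, crate K4, crate K5, crate R3, crate R4]
9. Smuggler goes to the island with crate M2 and crate R5.  [the mainland: — | the island: crate K3, crate K4, crate K5, crate M2, crate R3, crate R4, crate R5]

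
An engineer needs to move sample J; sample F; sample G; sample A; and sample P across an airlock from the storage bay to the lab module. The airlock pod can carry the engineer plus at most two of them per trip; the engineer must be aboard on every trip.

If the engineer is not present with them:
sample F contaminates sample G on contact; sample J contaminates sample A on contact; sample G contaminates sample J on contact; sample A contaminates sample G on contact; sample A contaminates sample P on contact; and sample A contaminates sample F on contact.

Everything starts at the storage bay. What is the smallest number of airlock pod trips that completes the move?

Counting alone: the engineer can take at most 2 across per trip to the lab module, so moving all 5 needs at least 3 loaded trips out, with a return between consecutive ones — at least 5 crossings.
The safety rule pushes this higher. Following every safe sequence of crossings, the most of the 5 that can be at the lab module as the airlock pod arrives there on crossing 5 is 4 — never all 5.
So no plan with fewer than 7 crossings exists, and this one achieves 7:
1. Engineer goes to the lab module with sample A and sample G.  [the storage bay: sample F, sample J, sample P | the lab module: sample A, sample G]
2. Engineer goes back to the storage bay with sample G.  [the storage bay: sample F, sample G, sample J, sample P | the lab module: sample A]
3. Engineer goes to the lab module with sample F and sample J.  [the storage bay: sample G, sample P | the lab module: sample A, sample F, sample J]
4. Engineer goes back to the storage bay with sample A.  [the storage bay: sample A, sample G, sample P | the lab module: sample F, sample J]
5. Engineer goes to the lab module with sample G and sample P.  [the storage bay: sample A | the lab module: sample F, sample G, sample J, sample P]
6. Engineer goes back to the storage bay with sample G.  [the storage bay: sample A, sample G | the lab module: sample F, sample J, sample P]
7. Engineer goes to the lab module with sample A and sample G.  [the storage bay: — | the lab module: sample A, sample F, sample G, sample J, sample P]

7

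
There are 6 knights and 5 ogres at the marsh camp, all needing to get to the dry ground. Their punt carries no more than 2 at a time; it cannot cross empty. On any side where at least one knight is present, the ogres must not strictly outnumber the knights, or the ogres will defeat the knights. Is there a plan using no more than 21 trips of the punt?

Yes — this plan uses 19 crossings (≤ 21):
1. 2 ogres → the dry ground.  (the marsh camp: 6K 3O; the dry ground: 0K 2O)
2. 1 ogre ← the marsh camp.  (the marsh camp: 6K 4O; the dry ground: 0K 1O)
3. 2 ogres → the dry ground.  (the marsh camp: 6K 2O; the dry ground: 0K 3O)
4. 1 ogre ← the marsh camp.  (the marsh camp: 6K 3O; the dry ground: 0K 2O)
5. 2 knights → the dry ground.  (the marsh camp: 4K 3O; the dry ground: 2K 2O)
6. 1 ogre ← the marsh camp.  (the marsh camp: 4K 4O; the dry ground: 2K 1O)
7. 1 knight and 1 ogre → the dry ground.  (the marsh camp: 3K 3O; the dry ground: 3K 2O)
8. 1 knight ← the marsh camp.  (the marsh camp: 4K 3O; the dry ground: 2K 2O)
9. 1 knight and 1 ogre → the dry ground.  (the marsh camp: 3K 2O; the dry ground: 3K 3O)
10. 1 ogre ← the marsh camp.  (the marsh camp: 3K 3O; the dry ground: 3K 2O)
11. 1 knight and 1 ogre → the dry ground.  (the marsh camp: 2K 2O; the dry ground: 4K 3O)
12. 1 knight ← the marsh camp.  (the marsh camp: 3K 2O; the dry ground: 3K 3O)
13. 1 knight and 1 ogre → the dry ground.  (the marsh camp: 2K 1O; the dry ground: 4K 4O)
14. 1 ogre ← the marsh camp.  (the marsh camp: 2K 2O; the dry ground: 4K 3O)
15. 1 knight and 1 ogre → the dry ground.  (the marsh camp: 1K 1O; the dry ground: 5K 4O)
16. 1 knight ← the marsh camp.  (the marsh camp: 2K 1O; the dry ground: 4K 4O)
17. 1 knight and 1 ogre → the dry ground.  (the marsh camp: 1K 0O; the dry ground: 5K 5O)
18. 1 ogre ← the marsh camp.  (the marsh camp: 1K 1O; the dry ground: 5K 4O)
19. 1 knight and 1 ogre → the dry ground.  (the marsh camp: 0K 0O; the dry ground: 6K 5O)

Yes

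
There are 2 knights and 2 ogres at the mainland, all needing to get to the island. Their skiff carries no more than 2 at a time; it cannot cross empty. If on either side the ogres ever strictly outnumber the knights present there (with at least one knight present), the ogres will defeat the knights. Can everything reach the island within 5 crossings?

Yes — this plan uses 5 crossings (≤ 5):
1. 2 ogres → the island.  (the mainland: 2K 0O; the island: 0K 2O)
2. 1 ogre ← the mainland.  (the mainland: 2K 1O; the island: 0K 1O)
3. 2 knights → the island.  (the mainland: 0K 1O; the island: 2K 1O)
4. 1 ogre ← the mainland.  (the mainland: 0K 2O; the island: 2K 0O)
5. 2 ogres → the island.  (the mainland: 0K 0O; the island: 2K 2O)

Yes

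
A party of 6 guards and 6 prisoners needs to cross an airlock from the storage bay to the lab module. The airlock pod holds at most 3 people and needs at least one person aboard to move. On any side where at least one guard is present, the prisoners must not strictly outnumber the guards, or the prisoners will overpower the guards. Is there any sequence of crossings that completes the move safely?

Following every safe sequence of crossings from the start, the most of the 12 that can be at the lab module as the airlock pod arrives there on crossings 1, 3, 5 is 3, 5, 6 respectively; the best ever achieved is 6 of 12.
From crossing 7 on, no configuration arises that was not already reachable earlier: only 17 distinct safe configurations (who is on which side, and where the airlock pod is) can ever be reached, none of them has everyone across, and every continuation just revisits them. They are: 0 guards + 0 prisoners across (airlock pod back at the start); 0 guards + 1 prisoner across (airlock pod there); 0 guards + 1 prisoner across (airlock pod back at the start); 0 guards + 2 prisoners across (airlock pod there); 0 guards + 2 prisoners across (airlock pod back at the start); 0 guards + 3 prisoners across (airlock pod there); 0 guards + 3 prisoners across (airlock pod back at the start); 0 guards + 4 prisoners across (airlock pod there); 0 guards + 4 prisoners across (airlock pod back at the start); 0 guards + 5 prisoners across (airlock pod there); 0 guards + 5 prisoners across (airlock pod back at the start); 0 guards + 6 prisoners across (airlock pod there); 1 guard + 1 prisoner across (airlock pod there); 1 guard + 1 prisoner across (airlock pod back at the start); 2 guards + 2 prisoners across (airlock pod there); 2 guards + 2 prisoners across (airlock pod back at the start); 3 guards + 3 prisoners across (airlock pod there). So no valid plan exists.

No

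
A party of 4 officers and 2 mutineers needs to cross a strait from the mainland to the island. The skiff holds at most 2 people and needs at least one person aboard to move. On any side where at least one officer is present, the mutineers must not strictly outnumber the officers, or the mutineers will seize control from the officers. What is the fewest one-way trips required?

9

Counting alone: each trip to the island takes at most 2 across and each return brings at least 1 back, so after t trips out (and t−1 returns) at most 2t − (t−1) of the 6 are across; that first reaches 6 at t = 5, so at least 9 crossings are needed.
The plan below uses exactly 9 crossings, so it is optimal:
1. 2 mutineers → the island.  (the mainland: 4O 0M; the island: 0O 2M)
2. 1 mutineer ← the mainland.  (the mainland: 4O 1M; the island: 0O 1M)
3. 2 officers → the island.  (the mainland: 2O 1M; the island: 2O 1M)
4. 1 mutineer ← the mainland.  (the mainland: 2O 2M; the island: 2O 0M)
5. 2 mutineers → the island.  (the mainland: 2O 0M; the island: 2O 2M)
6. 1 mutineer ← the mainland.  (the mainland: 2O 1M; the island: 2O 1M)
7. 1 officer and 1 mutineer → the island.  (the mainland: 1O 0M; the island: 3O 2M)
8. 1 mutineer ← the mainland.  (the mainland: 1O 1M; the island: 3O 1M)
9. 1 officer and 1 mutineer → the island.  (the mainland: 0O 0M; the island: 4O 2M)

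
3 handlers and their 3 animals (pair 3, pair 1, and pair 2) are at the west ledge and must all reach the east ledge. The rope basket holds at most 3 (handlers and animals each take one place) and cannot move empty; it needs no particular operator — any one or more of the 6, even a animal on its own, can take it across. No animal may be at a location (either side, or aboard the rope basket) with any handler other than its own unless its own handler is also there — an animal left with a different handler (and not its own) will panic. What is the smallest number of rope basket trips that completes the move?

5

Counting alone: each trip to the east ledge takes at most 3 across and each return brings at least 1 back, so after t trips out (and t−1 returns) at most 3t − (t−1) of the 6 are across; that first reaches 6 at t = 3, so at least 5 crossings are needed.
The plan below uses exactly 5 crossings, so it is optimal:
1. animal 3 and handler 3 cross → the east ledge.
2. handler 3 crosses ← the west ledge.
3. handler 1, handler 2, and handler 3 cross → the east ledge.
4. animal 3 crosses ← the west ledge.
5. animal 1, animal 2, and animal 3 cross → the east ledge.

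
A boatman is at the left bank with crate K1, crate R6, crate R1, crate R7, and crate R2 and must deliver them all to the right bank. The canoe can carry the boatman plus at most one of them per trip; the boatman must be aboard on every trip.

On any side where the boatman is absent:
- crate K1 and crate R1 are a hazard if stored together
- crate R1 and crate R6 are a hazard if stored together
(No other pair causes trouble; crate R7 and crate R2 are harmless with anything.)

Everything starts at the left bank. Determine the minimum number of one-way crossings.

11

Counting alone: the boatman can take at most 1 across per trip to the right bank, so moving all 5 needs at least 5 loaded trips out, with a return between consecutive ones — at least 9 crossings.
The safety rule pushes this higher. Following every safe sequence of crossings, the most of the 5 that can be at the right bank as the canoe arrives there on crossing 9 is 4 — never all 5.
So no plan with fewer than 11 crossings exists, and this one achieves 11:
1. Boatman goes to the right bank with crate R1.  [the left bank: crate K1, crate R2, crate R6, crate R7 | the right bank: crate R1]
2. Boatman goes back to the left bank alone.  [the left bank: crate K1, crate R2, crate R6, crate R7 | the right bank: crate R1]
3. Boatman goes to the right bank with crate K1.  [the left bank: crate R2, crate R6, crate R7 | the right bank: crate K1, crate R1]
4. Boatman goes back to the left bank with crate R1.  [the left bank: crate R1, crate R2, crate R6, crate R7 | the right bank: crate K1]
5. Boatman goes to the right bank with crate R6.  [the left bank: crate R1, crate R2, crate R7 | the right bank: crate K1, crate R6]
6. Boatman goes back to the left bank alone.  [the left bank: crate R1, crate R2, crate R7 | the right bank: crate K1, crate R6]
7. Boatman goes to the right bank with crate R7.  [the left bank: crate R1, crate R2 | the right bank: crate K1, crate R6, crate R7]
8. Boatman goes back to the left bank alone.  [the left bank: crate R1, crate R2 | the right bank: crate K1, crate R6, crate R7]
9. Boatman goes to the right bank with crate R2.  [the left bank: crate R1 | the right bank: crate K1, crate R2, crate R6, crate R7]
10. Boatman goes back to the left bank alone.  [the left bank: crate R1 | the right bank: crate K1, crate R2, crate R6, crate R7]
11. Boatman goes to the right bank with crate R1.  [the left bank: — | the right bank: crate K1, crate R1, crate R2, crate R6, crate R7]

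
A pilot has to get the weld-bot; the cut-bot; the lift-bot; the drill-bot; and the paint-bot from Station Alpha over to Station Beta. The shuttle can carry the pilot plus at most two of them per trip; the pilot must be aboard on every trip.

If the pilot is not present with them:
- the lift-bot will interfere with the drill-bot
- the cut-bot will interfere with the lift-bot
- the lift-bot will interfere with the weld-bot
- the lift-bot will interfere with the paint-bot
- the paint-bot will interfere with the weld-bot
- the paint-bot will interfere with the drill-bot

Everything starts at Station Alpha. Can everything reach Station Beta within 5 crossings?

Counting alone: the pilot can take at most 2 across per trip to Station Beta, so moving all 5 needs at least 3 loaded trips out, with a return between consecutive ones — at least 5 crossings.
The safety rule pushes this higher. Following every safe sequence of crossings, the most of the 5 that can be at Station Beta as the shuttle arrives there on crossing 5 is 4 — never all 5.
So the move cannot be finished within 5 crossings. (The shortest complete plan takes 7:)
1. Pilot goes to Station Beta with the lift-bot and the paint-bot.
2. Pilot goes back to Station Alpha with the lift-bot.
3. Pilot goes to Station Beta with the cut-bot and the lift-bot.
4. Pilot goes back to Station Alpha with the lift-bot.
5. Pilot goes to Station Beta with the drill-bot and the weld-bot.
6. Pilot goes back to Station Alpha with the paint-bot.
7. Pilot goes to Station Beta with the lift-bot and the paint-bot.

No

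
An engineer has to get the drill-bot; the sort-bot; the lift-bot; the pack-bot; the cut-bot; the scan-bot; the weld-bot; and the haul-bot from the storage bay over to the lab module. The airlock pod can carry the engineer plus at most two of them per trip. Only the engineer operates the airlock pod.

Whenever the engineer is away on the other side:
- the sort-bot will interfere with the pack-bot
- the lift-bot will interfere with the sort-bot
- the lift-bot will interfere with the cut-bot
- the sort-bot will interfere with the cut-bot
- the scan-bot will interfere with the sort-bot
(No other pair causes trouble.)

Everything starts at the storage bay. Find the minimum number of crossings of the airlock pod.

13

Counting alone: the engineer can take at most 2 across per trip to the lab module, so moving all 8 needs at least 4 loaded trips out, with a return between consecutive ones — at least 7 crossings.
The safety rule pushes this higher. Following every safe sequence of crossings, the most of the 8 that can be at the lab module as the airlock pod arrives there on crossings 7, 9, 11 is 5, 6, 7 respectively — never all 8.
So no plan with fewer than 13 crossings exists, and this one achieves 13:
1. Engineer goes to the lab module with the lift-bot and the sort-bot.  [the storage bay: the cut-bot, the drill-bot, the haul-bot, the pack-bot, the scan-bot, the weld-bot | the lab module: the lift-bot, the sort-bot]
2. Engineer goes back to the storage bay with the sort-bot.  [the storage bay: the cut-bot, the drill-bot, the haul-bot, the pack-bot, the scan-bot, the sort-bot, the weld-bot | the lab module: the lift-bot]
3. Engineer goes to the lab module with the drill-bot and the sort-bot.  [the storage bay: the cut-bot, the haul-bot, the pack-bot, the scan-bot, the weld-bot | the lab module: the drill-bot, the lift-bot, the sort-bot]
4. Engineer goes back to the storage bay with the sort-bot.  [the storage bay: the cut-bot, the haul-bot, the pack-bot, the scan-bot, the sort-bot, the weld-bot | the lab module: the drill-bot, the lift-bot]
5. Engineer goes to the lab module with the pack-bot and the sort-bot.  [the storage bay: the cut-bot, the haul-bot, the scan-bot, the weld-bot | the lab module: the drill-bot, the lift-bot, the pack-bot, the sort-bot]
6. Engineer goes back to the storage bay with the sort-bot.  [the storage bay: the cut-bot, the haul-bot, the scan-bot, the sort-bot, the weld-bot | the lab module: the drill-bot, the lift-bot, the pack-bot]
7. Engineer goes to the lab module with the scan-bot and the sort-bot.  [the storage bay: the cut-bot, the haul-bot, the weld-bot | the lab module: the drill-bot, the lift-bot, the pack-bot, the scan-bot, the sort-bot]
8. Engineer goes back to the storage bay with the sort-bot.  [the storage bay: the cut-bot, the haul-bot, the sort-bot, the weld-bot | the lab module: the drill-bot, the lift-bot, the pack-bot, the scan-bot]
9. Engineer goes to the lab module with the sort-bot and the weld-bot.  [the storage bay: the cut-bot, the haul-bot | the lab module: the drill-bot, the lift-bot, the pack-bot, the scan-bot, the sort-bot, the weld-bot]
10. Engineer goes back to the storage bay with the sort-bot.  [the storage bay: the cut-bot, the haul-bot, the sort-bot | the lab module: the drill-bot, the lift-bot, the pack-bot, the scan-bot, the weld-bot]
11. Engineer goes to the lab module with the haul-bot and the sort-bot.  [the storage bay: the cut-bot | the lab module: the drill-bot, the haul-bot, the lift-bot, the pack-bot, the scan-bot, the sort-bot, the weld-bot]
12. Engineer goes back to the storage bay with the sort-bot.  [the storage bay: the cut-bot, the sort-bot | the lab module: the drill-bot, the haul-bot, the lift-bot, the pack-bot, the scan-bot, the weld-bot]
13. Engineer goes to the lab module with the cut-bot and the sort-bot.  [the storage bay: — | the lab module: the cut-bot, the drill-bot, the haul-bot, the lift-bot, the pack-bot, the scan-bot, the sort-bot, the weld-bot]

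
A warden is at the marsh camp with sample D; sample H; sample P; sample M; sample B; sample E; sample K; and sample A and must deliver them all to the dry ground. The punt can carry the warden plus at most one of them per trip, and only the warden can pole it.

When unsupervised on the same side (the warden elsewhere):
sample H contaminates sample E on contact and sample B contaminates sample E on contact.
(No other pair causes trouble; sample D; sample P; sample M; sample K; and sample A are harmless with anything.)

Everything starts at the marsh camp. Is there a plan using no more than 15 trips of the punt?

No

Counting alone: the warden can take at most 1 across per trip to the dry ground, so moving all 8 needs at least 8 loaded trips out, with a return between consecutive ones — at least 15 crossings.
The safety rule pushes this higher. Following every safe sequence of crossings, the most of the 8 that can be at the dry ground as the punt arrives there on crossing 15 is 7 — never all 8.
So the move cannot be finished within 15 crossings. (The shortest complete plan takes 17:)
1. Warden goes to the dry ground with sample E.  [the marsh camp: sample A, sample B, sample D, sample H, sample K, sample M, sample P | the dry ground: sample E]
2. Warden goes back to the marsh camp alone.  [the marsh camp: sample A, sample B, sample D, sample H, sample K, sample M, sample P | the dry ground: sample E]
3. Warden goes to the dry ground with sample D.  [the marsh camp: sample A, sample B, sample H, sample K, sample M, sample P | the dry ground: sample D, sample E]
4. Warden goes back to the marsh camp alone.  [the marsh camp: sample A, sample B, sample H, sample K, sample M, sample P | the dry ground: sample D, sample E]
5. Warden goes to the dry ground with sample H.  [the marsh camp: sample A, sample B, sample K, sample M, sample P | the dry ground: sample D, sample E, sample H]
6. Warden goes back to the marsh camp with sample E.  [the marsh camp: sample A, sample B, sample E, sample K, sample M, sample P | the dry ground: sample D, sample H]
7. Warden goes to the dry ground with sample B.  [the marsh camp: sample A, sample E, sample K, sample M, sample P | the dry ground: sample B, sample D, sample H]
8. Warden goes back to the marsh camp alone.  [the marsh camp: sample A, sample E, sample K, sample M, sample P | the dry ground: sample B, sample D, sample H]
9. Warden goes to the dry ground with sample P.  [the marsh camp: sample A, sample E, sample K, sample M | the dry ground: sample B, sample D, sample H, sample P]
10. Warden goes back to the marsh camp alone.  [the marsh camp: sample A, sample E, sample K, sample M | the dry ground: sample B, sample D, sample H, sample P]
11. Warden goes to the dry ground with sample M.  [the marsh camp: sample A, sample E, sample K | the dry ground: sample B, sample D, sample H, sample M, sample P]
12. Warden goes back to the marsh camp alone.  [the marsh camp: sample A, sample E, sample K | the dry ground: sample B, sample D, sample H, sample M, sample P]
13. Warden goes to the dry ground with sample K.  [the marsh camp: sample A, sample E | the dry ground: sample B, sample D, sample H, sample K, sample M, sample P]
14. Warden goes back to the marsh camp alone.  [the marsh camp: sample A, sample E | the dry ground: sample B, sample D, sample H, sample K, sample M, sample P]
15. Warden goes to the dry ground with sample A.  [the marsh camp: sample E | the dry ground: sample A, sample B, sample D, sample H, sample K, sample M, sample P]
16. Warden goes back to the marsh camp alone.  [the marsh camp: sample E | the dry ground: sample A, sample B, sample D, sample H, sample K, sample M, sample P]
17. Warden goes to the dry ground with sample E.  [the marsh camp: — | the dry ground: sample A, sample B, sample D, sample E, sample H, sample K, sample M, sample P]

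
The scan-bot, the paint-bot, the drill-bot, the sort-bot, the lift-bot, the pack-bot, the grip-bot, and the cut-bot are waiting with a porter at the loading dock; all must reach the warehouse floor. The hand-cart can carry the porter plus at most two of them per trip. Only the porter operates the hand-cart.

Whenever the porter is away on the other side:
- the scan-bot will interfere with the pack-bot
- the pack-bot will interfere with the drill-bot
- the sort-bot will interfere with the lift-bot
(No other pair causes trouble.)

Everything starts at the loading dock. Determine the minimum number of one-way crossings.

9

Counting alone: the porter can take at most 2 across per trip to the warehouse floor, so moving all 8 needs at least 4 loaded trips out, with a return between consecutive ones — at least 7 crossings.
The safety rule pushes this higher. Following every safe sequence of crossings, the most of the 8 that can be at the warehouse floor as the hand-cart arrives there on crossing 7 is 7 — never all 8.
So no plan with fewer than 9 crossings exists, and this one achieves 9:
1. Porter goes to the warehouse floor with the pack-bot and the sort-bot.  [the loading dock: the cut-bot, the drill-bot, the grip-bot, the lift-bot, the paint-bot, the scan-bot | the warehouse floor: the pack-bot, the sort-bot]
2. Porter goes back to the loading dock alone.  [the loading dock: the cut-bot, the drill-bot, the grip-bot, the lift-bot, the paint-bot, the scan-bot | the warehouse floor: the pack-bot, the sort-bot]
3. Porter goes to the warehouse floor with the scan-bot.  [the loading dock: the cut-bot, the drill-bot, the grip-bot, the lift-bot, the paint-bot | the warehouse floor: the pack-bot, the scan-bot, the sort-bot]
4. Porter goes back to the loading dock with the pack-bot.  [the loading dock: the cut-bot, the drill-bot, the grip-bot, the lift-bot, the pack-bot, the paint-bot | the warehouse floor: the scan-bot, the sort-bot]
5. Porter goes to the warehouse floor with the drill-bot and the paint-bot.  [the loading dock: the cut-bot, the grip-bot, the lift-bot, the pack-bot | the warehouse floor: the drill-bot, the paint-bot, the scan-bot, the sort-bot]
6. Porter goes back to the loading dock alone.  [the loading dock: the cut-bot, the grip-bot, the lift-bot, the pack-bot | the warehouse floor: the drill-bot, the paint-bot, the scan-bot, the sort-bot]
7. Porter goes to the warehouse floor with the cut-bot and the grip-bot.  [the loading dock: the lift-bot, the pack-bot | the warehouse floor: the cut-bot, the drill-bot, the grip-bot, the paint-bot, the scan-bot, the sort-bot]
8. Porter goes back to the loading dock alone.  [the loading dock: the lift-bot, the pack-bot | the warehouse floor: the cut-bot, the drill-bot, the grip-bot, the paint-bot, the scan-bot, the sort-bot]
9. Porter goes to the warehouse floor with the lift-bot and the pack-bot.  [the loading dock: — | the warehouse floor: the cut-bot, the drill-bot, the grip-bot, the lift-bot, the pack-bot, the paint-bot, the scan-bot, the sort-bot]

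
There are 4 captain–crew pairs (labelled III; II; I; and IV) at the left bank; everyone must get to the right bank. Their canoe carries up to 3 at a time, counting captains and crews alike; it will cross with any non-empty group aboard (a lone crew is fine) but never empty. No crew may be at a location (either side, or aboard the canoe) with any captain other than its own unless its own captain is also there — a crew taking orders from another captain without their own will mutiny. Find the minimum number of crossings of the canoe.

Counting alone: each trip to the right bank takes at most 3 across and each return brings at least 1 back, so after t trips out (and t−1 returns) at most 3t − (t−1) of the 8 are across; that first reaches 8 at t = 4, so at least 7 crossings are needed.
The safety rule pushes this higher. Following every safe sequence of crossings, the most of the 8 that can be at the right bank as the canoe arrives there on crossing 7 is 7 — never all 8.
So no plan with fewer than 9 crossings exists, and this one achieves 9:
1. captain III and crew III cross → the right bank.
2. captain III crosses ← the left bank.
3. captain II, captain III, and crew II cross → the right bank.
4. captain III and crew III cross ← the left bank.
5. captain I, captain III, and captain IV cross → the right bank.
6. crew II crosses ← the left bank.
7. crew II and crew III cross → the right bank.
8. crew III crosses ← the left bank.
9. crew I, crew III, and crew IV cross → the right bank.

9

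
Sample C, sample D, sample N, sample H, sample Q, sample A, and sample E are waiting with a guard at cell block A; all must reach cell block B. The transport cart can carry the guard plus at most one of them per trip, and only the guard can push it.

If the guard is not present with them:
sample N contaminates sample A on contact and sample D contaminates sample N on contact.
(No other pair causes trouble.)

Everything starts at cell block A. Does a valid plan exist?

1. Guard goes to cell block B with sample N.
2. Guard goes back to cell block A alone.
3. Guard goes to cell block B with sample C.
4. Guard goes back to cell block A alone.
5. Guard goes to cell block B with sample D.
6. Guard goes back to cell block A with sample N.
7. Guard goes to cell block B with sample A.
8. Guard goes back to cell block A alone.
9. Guard goes to cell block B with sample H.
10. Guard goes back to cell block A alone.
11. Guard goes to cell block B with sample Q.
12. Guard goes back to cell block A alone.
13. Guard goes to cell block B with sample E.
14. Guard goes back to cell block A alone.
15. Guard goes to cell block B with sample N.

Yes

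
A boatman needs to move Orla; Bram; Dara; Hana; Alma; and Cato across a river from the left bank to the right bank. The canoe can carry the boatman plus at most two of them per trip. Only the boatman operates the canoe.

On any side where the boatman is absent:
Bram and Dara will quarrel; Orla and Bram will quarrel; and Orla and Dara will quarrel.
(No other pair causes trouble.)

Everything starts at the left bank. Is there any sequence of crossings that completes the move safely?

1. Boatman goes to the right bank with Bram and Orla.
2. Boatman goes back to the left bank with Orla.
3. Boatman goes to the right bank with Hana and Orla.
4. Boatman goes back to the left bank with Orla.
5. Boatman goes to the right bank with Alma and Orla.
6. Boatman goes back to the left bank with Orla.
7. Boatman goes to the right bank with Cato and Orla.
8. Boatman goes back to the left bank with Orla.
9. Boatman goes to the right bank with Dara and Orla.

Yes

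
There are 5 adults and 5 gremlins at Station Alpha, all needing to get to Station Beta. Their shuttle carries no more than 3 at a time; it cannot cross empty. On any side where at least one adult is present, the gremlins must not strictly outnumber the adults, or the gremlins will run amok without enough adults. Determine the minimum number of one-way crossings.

Counting alone: each trip to Station Beta takes at most 3 across and each return brings at least 1 back, so after t trips out (and t−1 returns) at most 3t − (t−1) of the 10 are across; that first reaches 10 at t = 5, so at least 9 crossings are needed.
The safety rule pushes this higher. Following every safe sequence of crossings, the most of the 10 that can be at Station Beta as the shuttle arrives there on crossing 9 is 9 — never all 10.
So no plan with fewer than 11 crossings exists, and this one achieves 11:
1. 2 gremlins → Station Beta.  (Station Alpha: 5A 3G; Station Beta: 0A 2G)
2. 1 gremlin ← Station Alpha.  (Station Alpha: 5A 4G; Station Beta: 0A 1G)
3. 3 gremlins → Station Beta.  (Station Alpha: 5A 1G; Station Beta: 0A 4G)
4. 1 gremlin ← Station Alpha.  (Station Alpha: 5A 2G; Station Beta: 0A 3G)
5. 3 adults → Station Beta.  (Station Alpha: 2A 2G; Station Beta: 3A 3G)
6. 1 adult and 1 gremlin ← Station Alpha.  (Station Alpha: 3A 3G; Station Beta: 2A 2G)
7. 3 adults → Station Beta.  (Station Alpha: 0A 3G; Station Beta: 5A 2G)
8. 1 gremlin ← Station Alpha.  (Station Alpha: 0A 4G; Station Beta: 5A 1G)
9. 2 gremlins → Station Beta.  (Station Alpha: 0A 2G; Station Beta: 5A 3G)
10. 1 gremlin ← Station Alpha.  (Station Alpha: 0A 3G; Station Beta: 5A 2G)
11. 3 gremlins → Station Beta.  (Station Alpha: 0A 0G; Station Beta: 5A 5G)

11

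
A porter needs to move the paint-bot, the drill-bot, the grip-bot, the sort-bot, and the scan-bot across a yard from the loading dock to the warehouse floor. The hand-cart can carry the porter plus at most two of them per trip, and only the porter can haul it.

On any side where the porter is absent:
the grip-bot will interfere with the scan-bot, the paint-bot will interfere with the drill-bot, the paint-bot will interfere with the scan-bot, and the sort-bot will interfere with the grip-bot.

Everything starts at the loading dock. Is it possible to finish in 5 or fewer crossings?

No

Counting alone: the porter can take at most 2 across per trip to the warehouse floor, so moving all 5 needs at least 3 loaded trips out, with a return between consecutive ones — at least 5 crossings.
The safety rule pushes this higher. Following every safe sequence of crossings, the most of the 5 that can be at the warehouse floor as the hand-cart arrives there on crossing 5 is 4 — never all 5.
So the move cannot be finished within 5 crossings. (The shortest complete plan takes 7:)
1. Porter goes to the warehouse floor with the grip-bot and the paint-bot.  [the loading dock: the drill-bot, the scan-bot, the sort-bot | the warehouse floor: the grip-bot, the paint-bot]
2. Porter goes back to the loading dock alone.  [the loading dock: the drill-bot, the scan-bot, the sort-bot | the warehouse floor: the grip-bot, the paint-bot]
3. Porter goes to the warehouse floor with the drill-bot.  [the loading dock: the scan-bot, the sort-bot | the warehouse floor: the drill-bot, the grip-bot, the paint-bot]
4. Porter goes back to the loading dock with the paint-bot.  [the loading dock: the paint-bot, the scan-bot, the sort-bot | the warehouse floor: the drill-bot, the grip-bot]
5. Porter goes to the warehouse floor with the scan-bot and the sort-bot.  [the loading dock: the paint-bot | the warehouse floor: the drill-bot, the grip-bot, the scan-bot, the sort-bot]
6. Porter goes back to the loading dock with the grip-bot.  [the loading dock: the grip-bot, the paint-bot | the warehouse floor: the drill-bot, the scan-bot, the sort-bot]
7. Porter goes to the warehouse floor with the grip-bot and the paint-bot.  [the loading dock: — | the warehouse floor: the drill-bot, the grip-bot, the paint-bot, the scan-bot, the sort-bot]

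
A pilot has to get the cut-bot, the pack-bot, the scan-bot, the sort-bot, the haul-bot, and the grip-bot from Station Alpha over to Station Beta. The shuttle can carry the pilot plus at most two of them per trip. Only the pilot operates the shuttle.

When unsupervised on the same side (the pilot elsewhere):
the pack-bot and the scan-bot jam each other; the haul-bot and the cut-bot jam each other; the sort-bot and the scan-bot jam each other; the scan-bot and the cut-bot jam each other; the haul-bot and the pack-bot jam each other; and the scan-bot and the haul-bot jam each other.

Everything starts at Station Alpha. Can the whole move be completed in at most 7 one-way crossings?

No

Counting alone: the pilot can take at most 2 across per trip to Station Beta, so moving all 6 needs at least 3 loaded trips out, with a return between consecutive ones — at least 5 crossings.
The safety rule pushes this higher. Following every safe sequence of crossings, the most of the 6 that can be at Station Beta as the shuttle arrives there on crossings 5, 7 is 4, 5 respectively — never all 6.
So the move cannot be finished within 7 crossings. (The shortest complete plan takes 9:)
1. Pilot goes to Station Beta with the haul-bot and the scan-bot.  [Station Alpha: the cut-bot, the grip-bot, the pack-bot, the sort-bot | Station Beta: the haul-bot, the scan-bot]
2. Pilot goes back to Station Alpha with the scan-bot.  [Station Alpha: the cut-bot, the grip-bot, the pack-bot, the scan-bot, the sort-bot | Station Beta: the haul-bot]
3. Pilot goes to Station Beta with the scan-bot and the sort-bot.  [Station Alpha: the cut-bot, the grip-bot, the pack-bot | Station Beta: the haul-bot, the scan-bot, the sort-bot]
4. Pilot goes back to Station Alpha with the scan-bot.  [Station Alpha: the cut-bot, the grip-bot, the pack-bot, the scan-bot | Station Beta: the haul-bot, the sort-bot]
5. Pilot goes to Station Beta with the cut-bot and the pack-bot.  [Station Alpha: the grip-bot, the scan-bot | Station Beta: the cut-bot, the haul-bot, the pack-bot, the sort-bot]
6. Pilot goes back to Station Alpha with the haul-bot.  [Station Alpha: the grip-bot, the haul-bot, the scan-bot | Station Beta: the cut-bot, the pack-bot, the sort-bot]
7. Pilot goes to Station Beta with the grip-bot and the scan-bot.  [Station Alpha: the haul-bot | Station Beta: the cut-bot, the grip-bot, the pack-bot, the scan-bot, the sort-bot]
8. Pilot goes back to Station Alpha with the scan-bot.  [Station Alpha: the haul-bot, the scan-bot | Station Beta: the cut-bot, the grip-bot, the pack-bot, the sort-bot]
9. Pilot goes to Station Beta with the haul-bot and the scan-bot.  [Station Alpha: — | Station Beta: the cut-bot, the grip-bot, the haul-bot, the pack-bot, the scan-bot, the sort-bot]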